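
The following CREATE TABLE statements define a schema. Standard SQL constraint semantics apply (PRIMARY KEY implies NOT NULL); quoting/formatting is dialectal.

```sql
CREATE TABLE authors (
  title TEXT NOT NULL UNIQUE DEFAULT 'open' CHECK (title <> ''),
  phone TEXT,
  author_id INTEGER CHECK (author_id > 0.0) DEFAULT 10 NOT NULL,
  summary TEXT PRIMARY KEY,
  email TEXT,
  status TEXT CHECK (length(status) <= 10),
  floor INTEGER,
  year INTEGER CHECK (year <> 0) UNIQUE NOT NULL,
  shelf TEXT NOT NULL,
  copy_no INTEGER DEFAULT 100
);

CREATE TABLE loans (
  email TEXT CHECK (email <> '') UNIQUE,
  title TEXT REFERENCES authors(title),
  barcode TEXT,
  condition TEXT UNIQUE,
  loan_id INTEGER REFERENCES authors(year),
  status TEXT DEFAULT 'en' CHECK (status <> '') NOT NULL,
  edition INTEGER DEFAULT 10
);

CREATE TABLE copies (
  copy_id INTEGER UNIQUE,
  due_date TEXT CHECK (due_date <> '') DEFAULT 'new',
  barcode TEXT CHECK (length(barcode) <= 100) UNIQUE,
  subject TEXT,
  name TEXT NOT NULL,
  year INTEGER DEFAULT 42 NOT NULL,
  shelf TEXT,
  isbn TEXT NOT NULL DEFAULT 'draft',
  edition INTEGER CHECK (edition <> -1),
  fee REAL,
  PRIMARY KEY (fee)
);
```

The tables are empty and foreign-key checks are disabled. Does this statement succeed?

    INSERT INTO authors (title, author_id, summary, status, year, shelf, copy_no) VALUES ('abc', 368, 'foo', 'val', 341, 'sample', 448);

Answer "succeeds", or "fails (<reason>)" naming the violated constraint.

succeeds

NOT NULL columns: author_id is supplied; shelf is supplied; summary is supplied; title is supplied; year is supplied.
CHECK constraints: 'abc' satisfies (title <> ''); 368 satisfies (author_id > 0.0); 'val' satisfies (length(status) <= 10); 341 satisfies (year <> 0).
No constraint is violated.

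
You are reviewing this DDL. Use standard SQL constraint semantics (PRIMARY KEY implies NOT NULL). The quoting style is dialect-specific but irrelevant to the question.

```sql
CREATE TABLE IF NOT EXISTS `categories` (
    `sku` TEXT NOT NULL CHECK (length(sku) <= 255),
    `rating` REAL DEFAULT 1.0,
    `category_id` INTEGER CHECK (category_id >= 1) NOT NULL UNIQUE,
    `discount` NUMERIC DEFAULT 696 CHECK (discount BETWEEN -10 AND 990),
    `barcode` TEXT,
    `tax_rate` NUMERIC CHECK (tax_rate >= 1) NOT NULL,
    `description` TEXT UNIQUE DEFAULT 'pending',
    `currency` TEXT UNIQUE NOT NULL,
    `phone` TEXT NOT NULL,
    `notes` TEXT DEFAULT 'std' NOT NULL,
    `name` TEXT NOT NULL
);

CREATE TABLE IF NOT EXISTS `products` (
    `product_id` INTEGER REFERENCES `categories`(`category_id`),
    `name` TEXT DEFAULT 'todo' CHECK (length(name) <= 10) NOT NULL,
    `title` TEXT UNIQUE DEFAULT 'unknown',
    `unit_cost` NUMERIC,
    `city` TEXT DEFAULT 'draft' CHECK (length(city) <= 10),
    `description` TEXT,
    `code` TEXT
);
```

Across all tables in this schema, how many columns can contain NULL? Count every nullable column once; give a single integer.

categories: 4 nullable (rating, discount, barcode, description — PK none and explicit NOT NULL columns excluded).
products: 6 nullable (product_id, title, unit_cost, city, description, code — PK none and explicit NOT NULL columns excluded).
Total: 4 + 6 = 10.

10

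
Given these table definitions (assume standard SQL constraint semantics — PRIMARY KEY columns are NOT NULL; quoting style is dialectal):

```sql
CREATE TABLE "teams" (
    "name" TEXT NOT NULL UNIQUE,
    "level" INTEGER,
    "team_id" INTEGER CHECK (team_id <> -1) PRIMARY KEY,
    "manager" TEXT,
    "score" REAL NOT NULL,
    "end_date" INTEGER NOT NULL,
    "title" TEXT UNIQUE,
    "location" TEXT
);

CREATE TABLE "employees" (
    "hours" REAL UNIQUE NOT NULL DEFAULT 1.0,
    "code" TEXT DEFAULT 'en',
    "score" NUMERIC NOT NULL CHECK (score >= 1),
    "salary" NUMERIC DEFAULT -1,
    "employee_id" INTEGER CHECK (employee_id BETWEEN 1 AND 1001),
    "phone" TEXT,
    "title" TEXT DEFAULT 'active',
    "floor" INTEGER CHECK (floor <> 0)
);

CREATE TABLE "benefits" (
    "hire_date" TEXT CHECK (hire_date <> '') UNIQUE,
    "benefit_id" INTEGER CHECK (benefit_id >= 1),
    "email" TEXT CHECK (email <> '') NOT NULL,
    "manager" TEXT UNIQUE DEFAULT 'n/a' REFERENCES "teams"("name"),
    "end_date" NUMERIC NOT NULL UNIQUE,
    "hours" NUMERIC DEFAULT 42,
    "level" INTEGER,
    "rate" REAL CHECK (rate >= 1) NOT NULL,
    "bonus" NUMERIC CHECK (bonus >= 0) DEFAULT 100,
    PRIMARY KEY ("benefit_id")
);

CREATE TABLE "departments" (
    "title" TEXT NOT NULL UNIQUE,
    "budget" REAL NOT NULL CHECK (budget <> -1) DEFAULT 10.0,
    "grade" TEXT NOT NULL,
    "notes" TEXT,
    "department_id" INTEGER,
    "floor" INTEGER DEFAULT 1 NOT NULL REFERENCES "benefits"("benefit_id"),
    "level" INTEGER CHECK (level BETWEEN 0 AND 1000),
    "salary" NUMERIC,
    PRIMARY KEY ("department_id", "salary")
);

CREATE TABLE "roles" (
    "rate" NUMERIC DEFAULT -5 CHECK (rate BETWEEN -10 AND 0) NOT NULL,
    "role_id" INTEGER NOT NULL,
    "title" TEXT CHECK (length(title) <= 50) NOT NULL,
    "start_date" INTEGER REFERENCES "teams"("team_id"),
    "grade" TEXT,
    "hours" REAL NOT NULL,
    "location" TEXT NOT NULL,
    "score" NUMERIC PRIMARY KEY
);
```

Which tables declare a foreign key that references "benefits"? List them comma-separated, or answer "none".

- departments.floor references benefits(benefit_id).

departments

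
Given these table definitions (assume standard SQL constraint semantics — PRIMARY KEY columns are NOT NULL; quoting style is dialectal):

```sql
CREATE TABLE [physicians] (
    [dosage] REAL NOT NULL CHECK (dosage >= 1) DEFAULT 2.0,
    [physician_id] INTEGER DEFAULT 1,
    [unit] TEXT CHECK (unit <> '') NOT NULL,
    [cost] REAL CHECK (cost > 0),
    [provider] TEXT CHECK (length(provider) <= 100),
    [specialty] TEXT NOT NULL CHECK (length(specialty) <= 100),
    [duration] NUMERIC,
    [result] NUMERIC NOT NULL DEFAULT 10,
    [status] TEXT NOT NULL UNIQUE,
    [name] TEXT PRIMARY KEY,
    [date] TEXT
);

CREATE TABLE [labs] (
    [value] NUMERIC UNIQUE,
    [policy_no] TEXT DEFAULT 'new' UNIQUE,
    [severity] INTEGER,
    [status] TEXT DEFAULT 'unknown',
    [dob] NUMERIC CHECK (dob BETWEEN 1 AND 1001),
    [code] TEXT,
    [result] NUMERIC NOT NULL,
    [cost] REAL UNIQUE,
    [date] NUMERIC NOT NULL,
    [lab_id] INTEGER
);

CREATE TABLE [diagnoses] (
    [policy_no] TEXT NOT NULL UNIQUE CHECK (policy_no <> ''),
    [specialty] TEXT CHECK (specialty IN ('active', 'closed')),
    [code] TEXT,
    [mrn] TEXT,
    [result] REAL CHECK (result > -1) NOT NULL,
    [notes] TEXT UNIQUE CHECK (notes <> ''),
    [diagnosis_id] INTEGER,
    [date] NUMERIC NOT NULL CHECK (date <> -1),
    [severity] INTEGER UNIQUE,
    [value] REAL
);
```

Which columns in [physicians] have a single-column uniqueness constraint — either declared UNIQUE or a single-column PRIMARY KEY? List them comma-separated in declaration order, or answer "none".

status, name

- dosage: no UNIQUE or single-column PK constraint.
- physician_id: no UNIQUE or single-column PK constraint.
- unit: no UNIQUE or single-column PK constraint.
- cost: no UNIQUE or single-column PK constraint.
- provider: no UNIQUE or single-column PK constraint.
- specialty: no UNIQUE or single-column PK constraint.
- duration: no UNIQUE or single-column PK constraint.
- result: no UNIQUE or single-column PK constraint.
- status: declared UNIQUE → unique.
- name: single-column PRIMARY KEY → unique.
- date: no UNIQUE or single-column PK constraint.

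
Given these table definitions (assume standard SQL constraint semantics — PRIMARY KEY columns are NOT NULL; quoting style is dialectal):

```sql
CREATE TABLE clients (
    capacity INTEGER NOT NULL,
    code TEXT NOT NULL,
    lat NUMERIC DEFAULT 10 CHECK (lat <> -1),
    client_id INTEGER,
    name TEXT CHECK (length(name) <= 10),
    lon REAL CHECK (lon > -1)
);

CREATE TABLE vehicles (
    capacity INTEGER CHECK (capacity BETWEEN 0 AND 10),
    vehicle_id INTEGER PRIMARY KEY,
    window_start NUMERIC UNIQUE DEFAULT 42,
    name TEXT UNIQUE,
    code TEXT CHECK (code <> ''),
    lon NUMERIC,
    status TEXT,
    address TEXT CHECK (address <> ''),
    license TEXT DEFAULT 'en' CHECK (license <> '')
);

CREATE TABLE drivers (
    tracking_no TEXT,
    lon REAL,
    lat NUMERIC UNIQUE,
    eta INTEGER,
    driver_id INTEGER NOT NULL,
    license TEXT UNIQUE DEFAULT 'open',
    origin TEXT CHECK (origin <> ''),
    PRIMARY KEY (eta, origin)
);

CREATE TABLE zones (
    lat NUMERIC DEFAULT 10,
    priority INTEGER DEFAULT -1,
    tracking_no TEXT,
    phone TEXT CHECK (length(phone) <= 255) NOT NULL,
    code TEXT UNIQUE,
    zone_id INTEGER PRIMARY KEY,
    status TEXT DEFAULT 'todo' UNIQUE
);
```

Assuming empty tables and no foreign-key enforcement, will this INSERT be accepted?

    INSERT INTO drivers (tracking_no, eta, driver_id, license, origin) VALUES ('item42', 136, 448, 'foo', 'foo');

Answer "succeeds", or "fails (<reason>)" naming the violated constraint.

NOT NULL columns: driver_id is supplied; eta is supplied; origin is supplied.
CHECK constraints: 'foo' satisfies (origin <> '').
No constraint is violated.

succeeds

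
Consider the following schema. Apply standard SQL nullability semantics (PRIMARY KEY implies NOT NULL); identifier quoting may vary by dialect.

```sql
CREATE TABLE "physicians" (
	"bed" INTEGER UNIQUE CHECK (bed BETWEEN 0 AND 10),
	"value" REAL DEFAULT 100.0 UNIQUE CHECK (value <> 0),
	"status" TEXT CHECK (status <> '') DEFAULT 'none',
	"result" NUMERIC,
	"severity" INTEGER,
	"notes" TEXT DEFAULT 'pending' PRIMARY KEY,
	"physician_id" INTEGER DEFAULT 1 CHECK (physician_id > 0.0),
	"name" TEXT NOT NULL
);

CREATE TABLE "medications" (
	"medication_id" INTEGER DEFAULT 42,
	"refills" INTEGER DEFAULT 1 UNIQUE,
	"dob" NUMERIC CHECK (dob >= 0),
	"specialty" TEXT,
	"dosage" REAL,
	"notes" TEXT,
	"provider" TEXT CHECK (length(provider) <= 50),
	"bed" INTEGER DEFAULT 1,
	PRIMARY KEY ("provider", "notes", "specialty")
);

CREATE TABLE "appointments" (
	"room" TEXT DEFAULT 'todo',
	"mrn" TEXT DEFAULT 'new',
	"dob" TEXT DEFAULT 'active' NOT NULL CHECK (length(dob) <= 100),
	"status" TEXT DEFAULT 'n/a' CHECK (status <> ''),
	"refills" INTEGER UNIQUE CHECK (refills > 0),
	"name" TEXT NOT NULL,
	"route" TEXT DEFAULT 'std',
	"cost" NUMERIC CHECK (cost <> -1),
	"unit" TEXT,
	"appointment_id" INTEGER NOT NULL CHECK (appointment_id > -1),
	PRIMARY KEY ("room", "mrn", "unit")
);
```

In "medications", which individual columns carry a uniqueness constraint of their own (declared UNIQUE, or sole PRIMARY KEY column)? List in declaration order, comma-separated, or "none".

refills

- medication_id: no UNIQUE or single-column PK constraint.
- refills: declared UNIQUE → unique.
- dob: no UNIQUE or single-column PK constraint.
- specialty: part of a composite PRIMARY KEY — only the tuple is unique, not this column on its own.
- dosage: no UNIQUE or single-column PK constraint.
- notes: part of a composite PRIMARY KEY — only the tuple is unique, not this column on its own.
- provider: part of a composite PRIMARY KEY — only the tuple is unique, not this column on its own.
- bed: no UNIQUE or single-column PK constraint.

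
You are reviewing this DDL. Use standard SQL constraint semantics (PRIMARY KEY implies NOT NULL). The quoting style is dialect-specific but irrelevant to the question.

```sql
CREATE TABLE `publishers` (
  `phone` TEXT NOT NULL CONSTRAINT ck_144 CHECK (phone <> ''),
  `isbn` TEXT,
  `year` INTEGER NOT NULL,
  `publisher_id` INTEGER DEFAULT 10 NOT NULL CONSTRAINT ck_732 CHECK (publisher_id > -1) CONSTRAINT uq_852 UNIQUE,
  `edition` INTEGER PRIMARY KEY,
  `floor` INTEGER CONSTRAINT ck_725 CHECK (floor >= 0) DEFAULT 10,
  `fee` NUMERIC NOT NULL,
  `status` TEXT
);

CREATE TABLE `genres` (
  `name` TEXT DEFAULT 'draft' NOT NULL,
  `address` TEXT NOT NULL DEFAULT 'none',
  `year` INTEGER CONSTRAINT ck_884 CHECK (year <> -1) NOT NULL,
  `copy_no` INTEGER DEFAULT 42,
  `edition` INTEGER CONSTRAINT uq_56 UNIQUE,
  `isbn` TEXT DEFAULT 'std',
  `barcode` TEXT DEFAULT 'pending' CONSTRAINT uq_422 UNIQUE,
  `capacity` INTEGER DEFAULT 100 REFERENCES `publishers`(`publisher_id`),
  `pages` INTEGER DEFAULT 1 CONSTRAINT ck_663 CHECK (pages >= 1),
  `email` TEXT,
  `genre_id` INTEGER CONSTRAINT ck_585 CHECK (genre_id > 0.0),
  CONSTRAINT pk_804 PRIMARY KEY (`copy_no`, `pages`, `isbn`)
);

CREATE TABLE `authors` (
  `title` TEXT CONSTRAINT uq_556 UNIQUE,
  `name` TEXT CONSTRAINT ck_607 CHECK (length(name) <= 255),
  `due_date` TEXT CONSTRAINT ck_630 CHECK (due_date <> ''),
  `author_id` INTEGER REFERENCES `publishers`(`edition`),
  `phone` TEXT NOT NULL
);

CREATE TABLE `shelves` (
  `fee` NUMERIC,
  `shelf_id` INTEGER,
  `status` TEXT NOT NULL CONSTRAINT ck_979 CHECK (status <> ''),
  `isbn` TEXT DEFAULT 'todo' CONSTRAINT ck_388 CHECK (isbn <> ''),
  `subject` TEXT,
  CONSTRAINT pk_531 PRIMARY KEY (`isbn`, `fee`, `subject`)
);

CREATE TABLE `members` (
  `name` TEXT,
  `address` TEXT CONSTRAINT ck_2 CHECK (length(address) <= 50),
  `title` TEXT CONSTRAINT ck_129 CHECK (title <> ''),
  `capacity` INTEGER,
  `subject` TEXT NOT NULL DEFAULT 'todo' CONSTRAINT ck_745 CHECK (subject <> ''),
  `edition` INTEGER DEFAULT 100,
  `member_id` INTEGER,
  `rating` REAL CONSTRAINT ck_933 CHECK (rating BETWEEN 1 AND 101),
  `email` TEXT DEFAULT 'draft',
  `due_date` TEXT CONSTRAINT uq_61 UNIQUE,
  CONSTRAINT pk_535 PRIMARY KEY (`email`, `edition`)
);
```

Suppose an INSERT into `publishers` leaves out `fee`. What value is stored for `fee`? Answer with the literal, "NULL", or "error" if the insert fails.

fee has no DEFAULT clause.
Omitting it would insert NULL, but it is declared NOT NULL, so the INSERT fails.

error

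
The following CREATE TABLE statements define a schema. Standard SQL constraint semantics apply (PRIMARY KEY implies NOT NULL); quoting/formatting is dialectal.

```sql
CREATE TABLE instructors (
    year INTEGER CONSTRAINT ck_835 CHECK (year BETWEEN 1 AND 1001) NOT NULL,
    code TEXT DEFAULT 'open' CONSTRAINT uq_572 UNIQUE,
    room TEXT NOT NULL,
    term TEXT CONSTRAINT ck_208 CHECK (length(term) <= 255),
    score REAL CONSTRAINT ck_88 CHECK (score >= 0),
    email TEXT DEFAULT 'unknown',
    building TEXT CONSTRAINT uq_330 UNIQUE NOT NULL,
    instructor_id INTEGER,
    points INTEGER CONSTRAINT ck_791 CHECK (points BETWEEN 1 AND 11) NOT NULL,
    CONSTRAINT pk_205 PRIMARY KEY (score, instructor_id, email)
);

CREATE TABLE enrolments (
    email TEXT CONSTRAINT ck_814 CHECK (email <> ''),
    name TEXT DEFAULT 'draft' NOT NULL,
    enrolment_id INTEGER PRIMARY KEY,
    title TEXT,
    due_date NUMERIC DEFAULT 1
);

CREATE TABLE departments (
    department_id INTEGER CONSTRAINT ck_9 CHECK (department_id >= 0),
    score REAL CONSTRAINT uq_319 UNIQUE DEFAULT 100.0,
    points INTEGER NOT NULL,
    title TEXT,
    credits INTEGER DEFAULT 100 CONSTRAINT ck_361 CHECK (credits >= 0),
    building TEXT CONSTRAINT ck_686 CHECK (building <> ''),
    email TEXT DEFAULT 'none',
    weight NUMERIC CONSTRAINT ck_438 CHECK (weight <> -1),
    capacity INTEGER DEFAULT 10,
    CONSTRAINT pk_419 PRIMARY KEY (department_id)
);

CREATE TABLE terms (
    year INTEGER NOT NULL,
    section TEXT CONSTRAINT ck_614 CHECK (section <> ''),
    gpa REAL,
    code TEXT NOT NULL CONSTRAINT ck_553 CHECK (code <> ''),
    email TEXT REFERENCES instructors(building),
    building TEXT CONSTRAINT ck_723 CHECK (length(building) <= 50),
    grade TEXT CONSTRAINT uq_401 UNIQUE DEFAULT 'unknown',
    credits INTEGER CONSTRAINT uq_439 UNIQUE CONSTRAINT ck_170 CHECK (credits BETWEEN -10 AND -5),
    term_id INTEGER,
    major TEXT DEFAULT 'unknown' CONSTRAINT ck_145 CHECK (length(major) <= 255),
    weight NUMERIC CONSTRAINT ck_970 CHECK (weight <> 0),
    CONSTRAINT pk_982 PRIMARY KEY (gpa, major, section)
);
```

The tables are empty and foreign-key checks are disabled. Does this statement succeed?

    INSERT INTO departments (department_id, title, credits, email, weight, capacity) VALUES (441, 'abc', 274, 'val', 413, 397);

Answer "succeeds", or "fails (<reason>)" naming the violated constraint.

fails (NOT NULL on points)

points is omitted from the column list and has no DEFAULT, so it would receive NULL.
But points is declared NOT NULL.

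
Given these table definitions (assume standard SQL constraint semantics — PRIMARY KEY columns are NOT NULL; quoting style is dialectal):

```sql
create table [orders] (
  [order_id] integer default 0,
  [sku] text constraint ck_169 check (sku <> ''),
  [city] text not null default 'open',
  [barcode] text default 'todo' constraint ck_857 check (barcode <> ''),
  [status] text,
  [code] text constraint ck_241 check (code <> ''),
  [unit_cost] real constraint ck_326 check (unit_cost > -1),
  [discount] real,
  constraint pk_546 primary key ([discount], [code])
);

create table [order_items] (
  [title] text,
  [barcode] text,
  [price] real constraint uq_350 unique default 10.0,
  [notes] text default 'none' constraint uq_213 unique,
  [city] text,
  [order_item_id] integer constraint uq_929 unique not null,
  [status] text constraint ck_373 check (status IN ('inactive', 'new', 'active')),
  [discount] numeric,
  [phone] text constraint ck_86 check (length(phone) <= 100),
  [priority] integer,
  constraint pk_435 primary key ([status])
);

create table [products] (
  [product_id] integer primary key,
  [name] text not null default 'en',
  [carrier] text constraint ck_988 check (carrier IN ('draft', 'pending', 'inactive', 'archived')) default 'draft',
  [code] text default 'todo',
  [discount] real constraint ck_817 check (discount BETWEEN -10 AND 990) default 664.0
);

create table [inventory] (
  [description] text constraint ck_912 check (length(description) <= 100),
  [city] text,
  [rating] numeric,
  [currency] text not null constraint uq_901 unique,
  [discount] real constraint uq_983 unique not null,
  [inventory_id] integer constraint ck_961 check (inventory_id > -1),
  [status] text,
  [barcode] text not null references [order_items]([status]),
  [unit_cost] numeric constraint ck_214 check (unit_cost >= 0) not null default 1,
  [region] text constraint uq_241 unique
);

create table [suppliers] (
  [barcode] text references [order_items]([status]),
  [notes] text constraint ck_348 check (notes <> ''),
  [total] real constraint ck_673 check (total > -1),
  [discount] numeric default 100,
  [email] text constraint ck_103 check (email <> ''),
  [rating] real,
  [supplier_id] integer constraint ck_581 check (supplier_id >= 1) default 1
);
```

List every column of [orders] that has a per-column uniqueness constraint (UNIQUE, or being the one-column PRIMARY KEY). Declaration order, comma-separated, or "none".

none

- order_id: no UNIQUE or single-column PK constraint.
- sku: no UNIQUE or single-column PK constraint.
- city: no UNIQUE or single-column PK constraint.
- barcode: no UNIQUE or single-column PK constraint.
- status: no UNIQUE or single-column PK constraint.
- code: part of a composite PRIMARY KEY — only the tuple is unique, not this column on its own.
- unit_cost: no UNIQUE or single-column PK constraint.
- discount: part of a composite PRIMARY KEY — only the tuple is unique, not this column on its own.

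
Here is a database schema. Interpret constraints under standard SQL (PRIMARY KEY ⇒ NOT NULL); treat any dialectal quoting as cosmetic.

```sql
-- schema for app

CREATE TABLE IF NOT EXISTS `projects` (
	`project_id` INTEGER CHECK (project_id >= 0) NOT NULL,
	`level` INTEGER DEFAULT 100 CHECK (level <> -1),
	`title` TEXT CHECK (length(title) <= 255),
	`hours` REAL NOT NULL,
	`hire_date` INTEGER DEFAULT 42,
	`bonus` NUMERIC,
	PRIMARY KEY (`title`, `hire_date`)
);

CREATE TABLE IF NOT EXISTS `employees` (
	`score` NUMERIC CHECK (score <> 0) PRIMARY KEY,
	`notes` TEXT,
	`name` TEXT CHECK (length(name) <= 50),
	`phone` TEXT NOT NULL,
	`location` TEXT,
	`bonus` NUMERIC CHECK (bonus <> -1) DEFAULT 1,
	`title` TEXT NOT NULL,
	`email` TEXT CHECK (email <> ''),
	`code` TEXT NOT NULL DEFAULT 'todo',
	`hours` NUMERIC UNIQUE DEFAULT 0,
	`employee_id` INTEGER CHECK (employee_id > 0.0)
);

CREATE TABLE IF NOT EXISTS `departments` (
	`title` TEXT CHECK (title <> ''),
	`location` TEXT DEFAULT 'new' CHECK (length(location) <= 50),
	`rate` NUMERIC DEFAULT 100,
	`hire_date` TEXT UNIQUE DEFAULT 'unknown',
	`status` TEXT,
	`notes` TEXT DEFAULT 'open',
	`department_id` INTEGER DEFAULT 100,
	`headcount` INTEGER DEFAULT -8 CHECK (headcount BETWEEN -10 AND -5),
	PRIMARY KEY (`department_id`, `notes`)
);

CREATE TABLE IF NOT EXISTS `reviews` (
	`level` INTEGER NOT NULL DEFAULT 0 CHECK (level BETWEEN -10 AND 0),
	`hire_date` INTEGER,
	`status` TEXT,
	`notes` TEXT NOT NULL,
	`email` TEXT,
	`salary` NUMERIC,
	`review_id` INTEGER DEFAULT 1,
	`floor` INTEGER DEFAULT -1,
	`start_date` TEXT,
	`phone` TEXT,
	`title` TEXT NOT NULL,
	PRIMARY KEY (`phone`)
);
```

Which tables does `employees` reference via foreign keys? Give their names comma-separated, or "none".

none

No column in employees has a REFERENCES clause.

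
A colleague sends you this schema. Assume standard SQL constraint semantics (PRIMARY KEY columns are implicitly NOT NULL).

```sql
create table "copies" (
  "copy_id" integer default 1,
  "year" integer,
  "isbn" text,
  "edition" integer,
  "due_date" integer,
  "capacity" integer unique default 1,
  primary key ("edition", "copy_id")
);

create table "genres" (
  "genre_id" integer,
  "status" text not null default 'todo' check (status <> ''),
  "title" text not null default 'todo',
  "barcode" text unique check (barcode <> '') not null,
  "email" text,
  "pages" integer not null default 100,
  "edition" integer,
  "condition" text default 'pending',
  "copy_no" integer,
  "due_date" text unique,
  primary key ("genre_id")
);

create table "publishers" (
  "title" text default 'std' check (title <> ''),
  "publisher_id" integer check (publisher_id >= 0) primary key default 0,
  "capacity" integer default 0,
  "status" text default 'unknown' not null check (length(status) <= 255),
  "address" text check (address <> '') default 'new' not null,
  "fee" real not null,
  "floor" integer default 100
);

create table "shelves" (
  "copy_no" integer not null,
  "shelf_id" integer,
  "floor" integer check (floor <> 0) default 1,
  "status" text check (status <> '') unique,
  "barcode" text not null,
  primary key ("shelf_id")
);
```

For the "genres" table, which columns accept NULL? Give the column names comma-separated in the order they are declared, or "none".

email, edition, condition, copy_no, due_date

- genre_id: part of the PRIMARY KEY, which implies NOT NULL → not nullable.
- status: declared NOT NULL → not nullable.
- title: declared NOT NULL → not nullable.
- barcode: declared NOT NULL → not nullable.
- email: no NOT NULL constraint applies → nullable.
- pages: declared NOT NULL → not nullable.
- edition: no NOT NULL constraint applies → nullable.
- condition: DEFAULT only fills an omitted column; an explicit NULL is still allowed → nullable.
- copy_no: no NOT NULL constraint applies → nullable.
- due_date: UNIQUE does not imply NOT NULL → nullable.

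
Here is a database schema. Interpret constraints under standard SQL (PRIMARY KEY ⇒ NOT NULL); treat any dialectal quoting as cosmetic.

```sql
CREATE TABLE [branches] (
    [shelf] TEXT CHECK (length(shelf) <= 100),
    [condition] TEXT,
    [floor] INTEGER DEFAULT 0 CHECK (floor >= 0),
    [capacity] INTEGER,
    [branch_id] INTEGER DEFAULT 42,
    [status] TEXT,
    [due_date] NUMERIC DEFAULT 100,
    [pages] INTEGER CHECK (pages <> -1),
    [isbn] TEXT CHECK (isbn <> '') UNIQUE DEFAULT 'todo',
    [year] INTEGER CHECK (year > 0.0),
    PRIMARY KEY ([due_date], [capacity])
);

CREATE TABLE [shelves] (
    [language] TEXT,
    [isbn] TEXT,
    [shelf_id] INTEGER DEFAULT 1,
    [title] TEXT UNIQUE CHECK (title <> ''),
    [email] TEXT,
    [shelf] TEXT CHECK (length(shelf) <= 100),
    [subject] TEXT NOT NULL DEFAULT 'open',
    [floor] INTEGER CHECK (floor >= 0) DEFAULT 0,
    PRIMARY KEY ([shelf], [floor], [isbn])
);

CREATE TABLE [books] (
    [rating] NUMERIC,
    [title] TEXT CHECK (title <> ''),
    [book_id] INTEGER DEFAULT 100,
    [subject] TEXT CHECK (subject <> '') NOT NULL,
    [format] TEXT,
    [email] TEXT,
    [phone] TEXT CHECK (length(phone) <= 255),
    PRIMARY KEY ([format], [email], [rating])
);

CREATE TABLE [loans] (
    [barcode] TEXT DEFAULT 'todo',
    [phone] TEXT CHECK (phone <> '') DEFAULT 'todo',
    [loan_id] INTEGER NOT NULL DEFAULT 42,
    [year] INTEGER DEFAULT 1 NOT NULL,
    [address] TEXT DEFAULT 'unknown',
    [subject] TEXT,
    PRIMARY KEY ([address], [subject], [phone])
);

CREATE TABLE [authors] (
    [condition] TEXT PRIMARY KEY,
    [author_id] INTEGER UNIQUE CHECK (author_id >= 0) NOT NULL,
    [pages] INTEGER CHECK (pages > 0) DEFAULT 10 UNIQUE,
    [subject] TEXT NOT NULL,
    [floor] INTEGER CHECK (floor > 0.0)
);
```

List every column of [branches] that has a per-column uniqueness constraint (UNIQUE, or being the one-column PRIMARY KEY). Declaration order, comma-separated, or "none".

- shelf: no UNIQUE or single-column PK constraint.
- condition: no UNIQUE or single-column PK constraint.
- floor: no UNIQUE or single-column PK constraint.
- capacity: part of a composite PRIMARY KEY — only the tuple is unique, not this column on its own.
- branch_id: no UNIQUE or single-column PK constraint.
- status: no UNIQUE or single-column PK constraint.
- due_date: part of a composite PRIMARY KEY — only the tuple is unique, not this column on its own.
- pages: no UNIQUE or single-column PK constraint.
- isbn: declared UNIQUE → unique.
- year: no UNIQUE or single-column PK constraint.

isbn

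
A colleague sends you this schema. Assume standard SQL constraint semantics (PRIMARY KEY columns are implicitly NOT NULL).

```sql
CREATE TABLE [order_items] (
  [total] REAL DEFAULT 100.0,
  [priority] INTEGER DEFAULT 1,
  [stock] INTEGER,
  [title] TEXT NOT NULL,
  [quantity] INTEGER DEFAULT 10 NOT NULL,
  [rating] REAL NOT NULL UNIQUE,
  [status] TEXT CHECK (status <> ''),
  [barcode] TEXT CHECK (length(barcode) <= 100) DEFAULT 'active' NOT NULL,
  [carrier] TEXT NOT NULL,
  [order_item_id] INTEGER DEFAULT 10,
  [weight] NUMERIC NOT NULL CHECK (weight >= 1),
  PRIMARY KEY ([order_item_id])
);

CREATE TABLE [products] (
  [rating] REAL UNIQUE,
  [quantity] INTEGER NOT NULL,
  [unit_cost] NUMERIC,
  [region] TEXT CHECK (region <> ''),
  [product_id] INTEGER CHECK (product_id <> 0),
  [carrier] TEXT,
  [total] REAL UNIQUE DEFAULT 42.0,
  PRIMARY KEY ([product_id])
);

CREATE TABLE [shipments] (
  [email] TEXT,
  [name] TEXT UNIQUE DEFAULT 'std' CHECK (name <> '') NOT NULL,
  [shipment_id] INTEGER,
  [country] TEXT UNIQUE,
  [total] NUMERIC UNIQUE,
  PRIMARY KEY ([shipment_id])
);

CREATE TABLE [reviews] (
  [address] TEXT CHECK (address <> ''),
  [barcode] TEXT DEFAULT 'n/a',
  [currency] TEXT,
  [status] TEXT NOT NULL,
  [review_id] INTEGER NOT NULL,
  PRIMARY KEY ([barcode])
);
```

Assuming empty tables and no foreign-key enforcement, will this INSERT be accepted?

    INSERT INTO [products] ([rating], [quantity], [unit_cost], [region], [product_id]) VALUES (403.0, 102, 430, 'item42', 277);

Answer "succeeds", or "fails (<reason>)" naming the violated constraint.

NOT NULL columns: product_id is supplied; quantity is supplied.
CHECK constraints: 'item42' satisfies (region <> ''); 277 satisfies (product_id <> 0).
No constraint is violated.

succeeds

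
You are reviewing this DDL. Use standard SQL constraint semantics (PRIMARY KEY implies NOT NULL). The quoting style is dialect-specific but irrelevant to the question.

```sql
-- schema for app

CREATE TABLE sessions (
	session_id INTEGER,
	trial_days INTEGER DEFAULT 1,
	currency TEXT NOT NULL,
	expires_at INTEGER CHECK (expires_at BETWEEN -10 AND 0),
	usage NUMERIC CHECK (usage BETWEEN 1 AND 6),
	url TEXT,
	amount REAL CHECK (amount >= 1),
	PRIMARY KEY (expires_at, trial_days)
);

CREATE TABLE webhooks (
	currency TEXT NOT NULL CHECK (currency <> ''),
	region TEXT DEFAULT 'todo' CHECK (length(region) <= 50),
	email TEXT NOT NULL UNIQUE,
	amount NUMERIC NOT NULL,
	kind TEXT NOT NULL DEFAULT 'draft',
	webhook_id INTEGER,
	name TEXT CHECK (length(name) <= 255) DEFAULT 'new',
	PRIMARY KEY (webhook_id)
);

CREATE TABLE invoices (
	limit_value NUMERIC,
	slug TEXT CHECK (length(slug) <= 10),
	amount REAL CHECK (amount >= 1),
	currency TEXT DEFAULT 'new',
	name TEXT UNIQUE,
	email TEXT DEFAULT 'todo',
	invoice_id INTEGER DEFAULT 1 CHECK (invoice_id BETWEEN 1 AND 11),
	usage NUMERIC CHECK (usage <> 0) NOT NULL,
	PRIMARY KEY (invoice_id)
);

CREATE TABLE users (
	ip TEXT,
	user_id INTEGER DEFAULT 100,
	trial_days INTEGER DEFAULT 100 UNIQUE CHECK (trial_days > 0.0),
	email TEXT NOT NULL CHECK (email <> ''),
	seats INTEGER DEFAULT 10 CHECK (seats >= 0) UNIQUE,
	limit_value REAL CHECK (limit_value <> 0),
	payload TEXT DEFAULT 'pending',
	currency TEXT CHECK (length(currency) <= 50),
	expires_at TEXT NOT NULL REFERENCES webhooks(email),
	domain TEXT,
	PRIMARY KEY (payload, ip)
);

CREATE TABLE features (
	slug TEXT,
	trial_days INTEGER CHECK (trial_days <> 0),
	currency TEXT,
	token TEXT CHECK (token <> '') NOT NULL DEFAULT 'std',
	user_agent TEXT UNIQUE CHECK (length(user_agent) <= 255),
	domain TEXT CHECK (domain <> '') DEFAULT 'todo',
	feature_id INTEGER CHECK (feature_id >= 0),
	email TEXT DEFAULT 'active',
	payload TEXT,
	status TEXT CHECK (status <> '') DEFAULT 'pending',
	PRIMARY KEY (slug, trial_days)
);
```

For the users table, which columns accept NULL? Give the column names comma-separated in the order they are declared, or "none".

user_id, trial_days, seats, limit_value, currency, domain

- ip: part of the PRIMARY KEY, which implies NOT NULL → not nullable.
- user_id: DEFAULT only fills an omitted column; an explicit NULL is still allowed → nullable.
- trial_days: CHECK does not forbid NULL (a CHECK constraint passes when its expression is NULL) → nullable.
- email: declared NOT NULL → not nullable.
- seats: CHECK does not forbid NULL (a CHECK constraint passes when its expression is NULL) → nullable.
- limit_value: CHECK does not forbid NULL (a CHECK constraint passes when its expression is NULL) → nullable.
- payload: part of the PRIMARY KEY, which implies NOT NULL → not nullable.
- currency: CHECK does not forbid NULL (a CHECK constraint passes when its expression is NULL) → nullable.
- expires_at: declared NOT NULL → not nullable.
- domain: no NOT NULL constraint applies → nullable.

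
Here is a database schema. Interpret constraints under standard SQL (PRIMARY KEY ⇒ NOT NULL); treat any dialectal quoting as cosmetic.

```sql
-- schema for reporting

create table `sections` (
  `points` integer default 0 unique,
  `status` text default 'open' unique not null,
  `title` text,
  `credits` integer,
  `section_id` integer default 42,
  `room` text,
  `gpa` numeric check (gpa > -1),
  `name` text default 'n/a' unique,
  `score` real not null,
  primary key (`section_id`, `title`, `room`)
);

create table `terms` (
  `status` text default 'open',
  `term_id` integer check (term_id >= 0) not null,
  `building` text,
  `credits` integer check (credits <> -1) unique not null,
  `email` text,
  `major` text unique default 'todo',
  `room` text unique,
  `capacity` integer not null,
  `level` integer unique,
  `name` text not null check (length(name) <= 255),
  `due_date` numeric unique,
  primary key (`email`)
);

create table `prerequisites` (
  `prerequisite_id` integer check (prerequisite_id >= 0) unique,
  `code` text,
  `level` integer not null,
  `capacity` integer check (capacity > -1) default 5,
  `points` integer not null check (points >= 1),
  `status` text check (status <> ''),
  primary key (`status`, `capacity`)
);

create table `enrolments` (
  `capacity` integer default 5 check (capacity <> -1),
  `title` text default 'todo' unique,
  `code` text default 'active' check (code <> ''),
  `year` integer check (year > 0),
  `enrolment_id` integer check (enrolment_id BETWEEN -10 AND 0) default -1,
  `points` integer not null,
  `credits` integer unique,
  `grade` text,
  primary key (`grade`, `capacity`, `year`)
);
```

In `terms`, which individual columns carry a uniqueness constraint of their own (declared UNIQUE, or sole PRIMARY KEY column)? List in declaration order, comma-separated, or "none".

credits, email, major, room, level, due_date

- status: no UNIQUE or single-column PK constraint.
- term_id: no UNIQUE or single-column PK constraint.
- building: no UNIQUE or single-column PK constraint.
- credits: declared UNIQUE → unique.
- email: single-column PRIMARY KEY → unique.
- major: declared UNIQUE → unique.
- room: declared UNIQUE → unique.
- capacity: no UNIQUE or single-column PK constraint.
- level: declared UNIQUE → unique.
- name: no UNIQUE or single-column PK constraint.
- due_date: declared UNIQUE → unique.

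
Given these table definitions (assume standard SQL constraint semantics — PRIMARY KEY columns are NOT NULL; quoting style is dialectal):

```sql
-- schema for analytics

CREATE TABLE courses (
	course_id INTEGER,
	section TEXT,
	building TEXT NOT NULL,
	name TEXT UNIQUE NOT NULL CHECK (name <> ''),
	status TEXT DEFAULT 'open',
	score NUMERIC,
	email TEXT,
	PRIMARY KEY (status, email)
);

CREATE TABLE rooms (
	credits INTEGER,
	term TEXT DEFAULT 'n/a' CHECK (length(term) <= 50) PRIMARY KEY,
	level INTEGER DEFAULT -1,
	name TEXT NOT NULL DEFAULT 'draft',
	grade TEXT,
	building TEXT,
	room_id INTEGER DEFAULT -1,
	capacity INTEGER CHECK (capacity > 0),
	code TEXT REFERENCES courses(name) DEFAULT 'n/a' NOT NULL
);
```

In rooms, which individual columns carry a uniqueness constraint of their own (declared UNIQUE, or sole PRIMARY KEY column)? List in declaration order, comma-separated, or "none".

- credits: no UNIQUE or single-column PK constraint.
- term: single-column PRIMARY KEY → unique.
- level: no UNIQUE or single-column PK constraint.
- name: no UNIQUE or single-column PK constraint.
- grade: no UNIQUE or single-column PK constraint.
- building: no UNIQUE or single-column PK constraint.
- room_id: no UNIQUE or single-column PK constraint.
- capacity: no UNIQUE or single-column PK constraint.
- code: no UNIQUE or single-column PK constraint.

term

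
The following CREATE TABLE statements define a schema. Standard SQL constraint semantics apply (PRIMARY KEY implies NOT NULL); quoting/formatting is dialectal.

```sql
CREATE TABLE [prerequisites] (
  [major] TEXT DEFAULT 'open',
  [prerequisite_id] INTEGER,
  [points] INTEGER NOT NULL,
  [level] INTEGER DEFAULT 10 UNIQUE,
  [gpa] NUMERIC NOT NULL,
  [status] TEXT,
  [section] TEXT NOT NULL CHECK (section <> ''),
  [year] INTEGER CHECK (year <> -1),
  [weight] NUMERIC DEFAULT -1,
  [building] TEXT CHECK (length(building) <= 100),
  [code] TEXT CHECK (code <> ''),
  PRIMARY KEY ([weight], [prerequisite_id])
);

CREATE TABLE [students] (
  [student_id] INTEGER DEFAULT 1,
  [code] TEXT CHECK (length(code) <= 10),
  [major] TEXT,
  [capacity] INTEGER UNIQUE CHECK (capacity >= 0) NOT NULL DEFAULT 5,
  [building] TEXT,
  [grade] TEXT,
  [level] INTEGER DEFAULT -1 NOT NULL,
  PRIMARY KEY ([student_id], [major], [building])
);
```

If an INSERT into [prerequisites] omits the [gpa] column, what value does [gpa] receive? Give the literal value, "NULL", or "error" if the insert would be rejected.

gpa has no DEFAULT clause.
Omitting it would insert NULL, but it is declared NOT NULL, so the INSERT fails.

error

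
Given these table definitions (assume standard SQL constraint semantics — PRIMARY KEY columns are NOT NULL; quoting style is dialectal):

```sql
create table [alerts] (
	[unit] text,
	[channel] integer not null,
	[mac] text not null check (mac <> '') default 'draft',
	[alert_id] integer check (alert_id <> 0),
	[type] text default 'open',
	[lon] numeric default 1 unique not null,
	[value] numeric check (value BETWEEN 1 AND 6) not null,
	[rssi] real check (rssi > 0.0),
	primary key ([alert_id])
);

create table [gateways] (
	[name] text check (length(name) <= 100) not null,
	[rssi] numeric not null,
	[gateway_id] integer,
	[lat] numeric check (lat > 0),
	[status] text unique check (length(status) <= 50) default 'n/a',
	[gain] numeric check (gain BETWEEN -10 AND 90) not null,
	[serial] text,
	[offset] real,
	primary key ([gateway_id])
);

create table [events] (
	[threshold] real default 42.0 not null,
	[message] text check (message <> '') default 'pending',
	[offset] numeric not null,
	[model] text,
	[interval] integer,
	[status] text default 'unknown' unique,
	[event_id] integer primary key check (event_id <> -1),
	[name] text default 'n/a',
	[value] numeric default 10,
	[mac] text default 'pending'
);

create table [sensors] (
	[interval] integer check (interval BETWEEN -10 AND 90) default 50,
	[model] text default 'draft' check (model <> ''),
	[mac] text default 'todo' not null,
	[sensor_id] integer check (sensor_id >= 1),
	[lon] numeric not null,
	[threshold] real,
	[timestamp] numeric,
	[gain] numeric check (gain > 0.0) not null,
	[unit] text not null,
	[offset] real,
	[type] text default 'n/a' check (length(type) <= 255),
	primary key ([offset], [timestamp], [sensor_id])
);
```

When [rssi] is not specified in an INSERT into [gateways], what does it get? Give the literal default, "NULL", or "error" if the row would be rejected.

error

rssi has no DEFAULT clause.
Omitting it would insert NULL, but it is declared NOT NULL, so the INSERT fails.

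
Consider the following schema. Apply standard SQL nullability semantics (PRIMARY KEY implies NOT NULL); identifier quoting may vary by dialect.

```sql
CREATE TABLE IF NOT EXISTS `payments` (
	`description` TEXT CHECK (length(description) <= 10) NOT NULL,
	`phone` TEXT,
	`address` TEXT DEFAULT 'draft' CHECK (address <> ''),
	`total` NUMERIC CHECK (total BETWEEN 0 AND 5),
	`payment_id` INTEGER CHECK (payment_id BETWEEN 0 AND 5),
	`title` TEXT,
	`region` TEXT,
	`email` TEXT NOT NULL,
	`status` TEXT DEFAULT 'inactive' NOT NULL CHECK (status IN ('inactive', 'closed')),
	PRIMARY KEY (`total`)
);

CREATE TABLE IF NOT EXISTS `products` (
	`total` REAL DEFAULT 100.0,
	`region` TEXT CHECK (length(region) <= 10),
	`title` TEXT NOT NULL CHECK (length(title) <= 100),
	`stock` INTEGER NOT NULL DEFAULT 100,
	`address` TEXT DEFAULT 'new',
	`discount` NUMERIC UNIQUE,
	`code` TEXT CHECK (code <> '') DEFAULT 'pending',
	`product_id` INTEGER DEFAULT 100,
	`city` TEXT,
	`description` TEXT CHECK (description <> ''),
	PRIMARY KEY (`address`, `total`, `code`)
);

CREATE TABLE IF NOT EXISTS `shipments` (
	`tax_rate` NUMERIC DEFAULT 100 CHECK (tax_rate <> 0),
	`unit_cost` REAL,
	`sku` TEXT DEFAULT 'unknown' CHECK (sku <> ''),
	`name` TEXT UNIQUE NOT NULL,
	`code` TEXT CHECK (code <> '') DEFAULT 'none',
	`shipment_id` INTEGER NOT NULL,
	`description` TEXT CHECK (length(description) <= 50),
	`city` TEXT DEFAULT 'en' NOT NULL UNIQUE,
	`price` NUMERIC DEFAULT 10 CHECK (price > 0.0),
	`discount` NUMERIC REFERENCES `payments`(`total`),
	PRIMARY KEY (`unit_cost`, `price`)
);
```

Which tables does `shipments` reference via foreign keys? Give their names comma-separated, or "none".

payments

- discount REFERENCES payments(total).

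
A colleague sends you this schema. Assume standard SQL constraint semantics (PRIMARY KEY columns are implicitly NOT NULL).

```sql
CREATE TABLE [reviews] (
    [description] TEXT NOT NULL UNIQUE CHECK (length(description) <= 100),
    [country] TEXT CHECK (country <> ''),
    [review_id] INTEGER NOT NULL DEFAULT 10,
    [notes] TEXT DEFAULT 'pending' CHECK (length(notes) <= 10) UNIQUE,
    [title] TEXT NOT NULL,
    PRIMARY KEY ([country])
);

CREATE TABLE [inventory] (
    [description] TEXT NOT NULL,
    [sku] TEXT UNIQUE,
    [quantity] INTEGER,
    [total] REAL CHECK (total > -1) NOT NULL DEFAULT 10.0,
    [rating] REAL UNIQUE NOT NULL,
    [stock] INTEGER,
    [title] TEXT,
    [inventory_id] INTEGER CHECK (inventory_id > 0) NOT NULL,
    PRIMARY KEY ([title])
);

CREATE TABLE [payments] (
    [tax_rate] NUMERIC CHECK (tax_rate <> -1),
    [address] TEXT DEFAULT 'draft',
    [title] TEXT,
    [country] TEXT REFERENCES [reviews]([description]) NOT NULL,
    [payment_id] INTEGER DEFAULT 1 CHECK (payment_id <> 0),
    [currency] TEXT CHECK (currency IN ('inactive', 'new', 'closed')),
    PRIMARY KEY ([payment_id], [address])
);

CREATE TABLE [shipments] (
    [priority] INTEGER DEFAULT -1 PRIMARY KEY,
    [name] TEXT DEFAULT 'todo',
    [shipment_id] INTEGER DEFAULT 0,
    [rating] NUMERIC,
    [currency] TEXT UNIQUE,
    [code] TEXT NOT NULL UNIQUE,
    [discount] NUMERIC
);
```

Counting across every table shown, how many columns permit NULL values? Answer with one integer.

reviews: 1 nullable (notes — PK (country) and explicit NOT NULL columns excluded).
inventory: 3 nullable (sku, quantity, stock — PK (title) and explicit NOT NULL columns excluded).
payments: 3 nullable (tax_rate, title, currency — PK (payment_id, address) and explicit NOT NULL columns excluded).
shipments: 5 nullable (name, shipment_id, rating, currency, discount — PK (priority) and explicit NOT NULL columns excluded).
Total: 1 + 3 + 3 + 5 = 12.

12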